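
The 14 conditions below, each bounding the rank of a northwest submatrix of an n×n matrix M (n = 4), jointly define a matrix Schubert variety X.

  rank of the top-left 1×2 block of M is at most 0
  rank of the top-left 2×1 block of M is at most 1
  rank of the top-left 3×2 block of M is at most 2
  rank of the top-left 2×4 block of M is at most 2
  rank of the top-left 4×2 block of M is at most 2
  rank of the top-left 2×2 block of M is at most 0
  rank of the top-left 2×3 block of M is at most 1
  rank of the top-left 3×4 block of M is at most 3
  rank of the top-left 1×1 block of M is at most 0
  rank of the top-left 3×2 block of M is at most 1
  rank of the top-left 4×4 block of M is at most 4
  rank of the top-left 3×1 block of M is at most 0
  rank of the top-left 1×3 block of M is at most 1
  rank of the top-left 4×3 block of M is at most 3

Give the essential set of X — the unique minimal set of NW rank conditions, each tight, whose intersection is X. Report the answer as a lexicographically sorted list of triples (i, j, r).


Rank table r_w(4×4) implied by the 14 constraints:

  row 1: 0 | 0 | 1 | 1
  row 2: 0 | 0 | 1 | 2
  row 3: 0 | 1 | 2 | 3
  row 4: 1 | 2 | 3 | 4

giving w = (3, 4, 2, 1) via Δ²R.

2 SE-corners of the 5-cell Rothe diagram give Ess(w):

[(2, 2, 0), (3, 1, 0)]


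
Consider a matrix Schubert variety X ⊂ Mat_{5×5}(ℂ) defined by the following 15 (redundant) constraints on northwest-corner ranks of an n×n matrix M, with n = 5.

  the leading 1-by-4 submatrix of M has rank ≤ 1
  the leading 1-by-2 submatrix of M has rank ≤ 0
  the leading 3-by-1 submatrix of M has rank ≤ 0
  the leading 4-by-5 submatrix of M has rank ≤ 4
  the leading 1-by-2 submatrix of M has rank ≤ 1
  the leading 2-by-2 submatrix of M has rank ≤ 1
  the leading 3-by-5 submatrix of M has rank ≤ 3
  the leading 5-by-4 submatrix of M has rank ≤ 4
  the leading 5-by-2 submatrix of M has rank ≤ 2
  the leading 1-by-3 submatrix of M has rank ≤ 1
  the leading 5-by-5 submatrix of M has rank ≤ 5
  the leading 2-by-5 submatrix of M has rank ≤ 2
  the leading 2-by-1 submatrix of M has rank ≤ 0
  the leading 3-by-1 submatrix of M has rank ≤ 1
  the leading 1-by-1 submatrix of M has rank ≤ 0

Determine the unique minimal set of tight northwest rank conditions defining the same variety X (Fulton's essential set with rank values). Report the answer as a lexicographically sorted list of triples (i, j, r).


Recovering R(i,j) via the rank-extension bound from the 15 conditions:

  0  0  1  1  1
  0  1  2  2  2
  0  1  2  3  3
  1  2  3  4  4
  1  2  3  4  5

the unique w with this rank table is (3, 2, 4, 1, 5).

ℓ(w)=4; the 2 essential cells (i,j,r):

[(1, 2, 0), (3, 1, 0)]


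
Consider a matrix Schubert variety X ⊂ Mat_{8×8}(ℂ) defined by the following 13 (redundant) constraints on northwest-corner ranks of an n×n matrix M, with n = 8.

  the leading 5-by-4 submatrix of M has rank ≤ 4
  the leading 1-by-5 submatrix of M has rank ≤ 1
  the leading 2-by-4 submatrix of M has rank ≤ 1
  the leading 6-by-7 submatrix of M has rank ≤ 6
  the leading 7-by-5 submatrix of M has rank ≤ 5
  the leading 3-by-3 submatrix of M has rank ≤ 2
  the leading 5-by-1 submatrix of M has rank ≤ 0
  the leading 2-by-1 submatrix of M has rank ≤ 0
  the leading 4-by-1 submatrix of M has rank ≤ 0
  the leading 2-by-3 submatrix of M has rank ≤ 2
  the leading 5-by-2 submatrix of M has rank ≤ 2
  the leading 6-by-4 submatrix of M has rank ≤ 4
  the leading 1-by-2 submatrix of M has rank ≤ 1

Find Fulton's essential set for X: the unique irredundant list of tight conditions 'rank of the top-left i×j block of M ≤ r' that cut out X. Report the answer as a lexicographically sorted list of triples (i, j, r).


Rank table r_w(8×8) implied by the 13 constraints:

  row 1: 0 | 1 | 1 | 1 | 1 | 1 | 1 | 1
  row 2: 0 | 1 | 1 | 1 | 2 | 2 | 2 | 2
  row 3: 0 | 1 | 2 | 2 | 3 | 3 | 3 | 3
  row 4: 0 | 1 | 2 | 3 | 4 | 4 | 4 | 4
  row 5: 0 | 1 | 2 | 3 | 4 | 5 | 5 | 5
  row 6: 1 | 2 | 3 | 4 | 5 | 6 | 6 | 6
  row 7: 1 | 2 | 3 | 4 | 5 | 6 | 7 | 7
  row 8: 1 | 2 | 3 | 4 | 5 | 6 | 7 | 8

second differences of R give the permutation w = (2, 5, 3, 4, 6, 1, 7, 8).

ℓ(w)=7; the 2 essential cells (i,j,r):

[(2, 4, 1), (5, 1, 0)]


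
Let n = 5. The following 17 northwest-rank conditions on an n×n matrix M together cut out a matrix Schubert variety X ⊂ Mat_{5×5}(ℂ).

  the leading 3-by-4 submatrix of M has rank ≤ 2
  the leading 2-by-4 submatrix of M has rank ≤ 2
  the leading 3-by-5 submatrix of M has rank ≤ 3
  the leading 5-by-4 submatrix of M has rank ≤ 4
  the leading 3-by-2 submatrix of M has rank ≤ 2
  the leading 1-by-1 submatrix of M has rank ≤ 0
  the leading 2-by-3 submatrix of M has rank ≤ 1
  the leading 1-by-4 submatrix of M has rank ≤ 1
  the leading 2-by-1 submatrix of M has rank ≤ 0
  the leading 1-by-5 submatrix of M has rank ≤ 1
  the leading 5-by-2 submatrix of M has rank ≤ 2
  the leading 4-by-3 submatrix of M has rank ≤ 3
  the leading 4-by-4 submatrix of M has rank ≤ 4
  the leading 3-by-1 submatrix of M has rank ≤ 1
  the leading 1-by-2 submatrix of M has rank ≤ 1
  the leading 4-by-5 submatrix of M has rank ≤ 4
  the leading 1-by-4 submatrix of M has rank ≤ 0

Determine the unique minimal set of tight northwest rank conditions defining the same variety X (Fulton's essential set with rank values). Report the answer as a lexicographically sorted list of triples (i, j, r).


Propagating the 17 rank bounds to every northwest block:

  row 1: 0, 0, 0, 0, 1
  row 2: 0, 1, 1, 1, 2
  row 3: 1, 2, 2, 2, 3
  row 4: 1, 2, 3, 3, 4
  row 5: 1, 2, 3, 4, 5

the unique w with this rank table is (5, 2, 1, 3, 4).

D(w) has 5 cells with 2 SE-corners; essential set:

[(1, 4, 0), (2, 1, 0)]


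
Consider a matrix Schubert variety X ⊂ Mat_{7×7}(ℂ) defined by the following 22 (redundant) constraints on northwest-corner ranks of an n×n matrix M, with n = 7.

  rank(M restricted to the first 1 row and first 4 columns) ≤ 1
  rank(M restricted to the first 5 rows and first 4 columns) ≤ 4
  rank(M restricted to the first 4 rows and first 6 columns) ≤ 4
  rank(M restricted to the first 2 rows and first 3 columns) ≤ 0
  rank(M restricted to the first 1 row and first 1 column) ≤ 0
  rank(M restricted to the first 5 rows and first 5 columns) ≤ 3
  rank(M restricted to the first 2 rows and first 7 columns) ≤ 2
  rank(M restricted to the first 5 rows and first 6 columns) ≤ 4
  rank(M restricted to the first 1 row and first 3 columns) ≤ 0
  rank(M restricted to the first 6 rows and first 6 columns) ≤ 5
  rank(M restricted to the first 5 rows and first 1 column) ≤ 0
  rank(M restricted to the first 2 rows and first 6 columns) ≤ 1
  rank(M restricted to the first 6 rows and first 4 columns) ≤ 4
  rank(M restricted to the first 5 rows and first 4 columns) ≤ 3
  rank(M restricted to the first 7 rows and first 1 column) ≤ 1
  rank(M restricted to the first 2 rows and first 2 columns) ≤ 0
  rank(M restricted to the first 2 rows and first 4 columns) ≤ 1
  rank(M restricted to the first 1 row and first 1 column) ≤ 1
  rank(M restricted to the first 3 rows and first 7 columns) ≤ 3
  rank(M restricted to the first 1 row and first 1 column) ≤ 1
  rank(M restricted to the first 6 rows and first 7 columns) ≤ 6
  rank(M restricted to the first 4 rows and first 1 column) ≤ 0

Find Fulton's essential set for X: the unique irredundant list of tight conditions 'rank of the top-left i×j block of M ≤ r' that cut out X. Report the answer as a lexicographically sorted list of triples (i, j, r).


Propagating the 22 rank bounds to every northwest block:

  0, 0, 0, 1, 1, 1, 1
  0, 0, 0, 1, 1, 1, 2
  0, 1, 1, 2, 2, 2, 3
  0, 1, 2, 3, 3, 3, 4
  0, 1, 2, 3, 3, 4, 5
  1, 2, 3, 4, 4, 5, 6
  1, 2, 3, 4, 5, 6, 7

reading off 1-entries of Δ²R: w = (4, 7, 2, 3, 6, 1, 5).

4 SE-corners of the 12-cell Rothe diagram give Ess(w):

[(2, 3, 0), (2, 6, 1), (5, 1, 0), (5, 5, 3)]


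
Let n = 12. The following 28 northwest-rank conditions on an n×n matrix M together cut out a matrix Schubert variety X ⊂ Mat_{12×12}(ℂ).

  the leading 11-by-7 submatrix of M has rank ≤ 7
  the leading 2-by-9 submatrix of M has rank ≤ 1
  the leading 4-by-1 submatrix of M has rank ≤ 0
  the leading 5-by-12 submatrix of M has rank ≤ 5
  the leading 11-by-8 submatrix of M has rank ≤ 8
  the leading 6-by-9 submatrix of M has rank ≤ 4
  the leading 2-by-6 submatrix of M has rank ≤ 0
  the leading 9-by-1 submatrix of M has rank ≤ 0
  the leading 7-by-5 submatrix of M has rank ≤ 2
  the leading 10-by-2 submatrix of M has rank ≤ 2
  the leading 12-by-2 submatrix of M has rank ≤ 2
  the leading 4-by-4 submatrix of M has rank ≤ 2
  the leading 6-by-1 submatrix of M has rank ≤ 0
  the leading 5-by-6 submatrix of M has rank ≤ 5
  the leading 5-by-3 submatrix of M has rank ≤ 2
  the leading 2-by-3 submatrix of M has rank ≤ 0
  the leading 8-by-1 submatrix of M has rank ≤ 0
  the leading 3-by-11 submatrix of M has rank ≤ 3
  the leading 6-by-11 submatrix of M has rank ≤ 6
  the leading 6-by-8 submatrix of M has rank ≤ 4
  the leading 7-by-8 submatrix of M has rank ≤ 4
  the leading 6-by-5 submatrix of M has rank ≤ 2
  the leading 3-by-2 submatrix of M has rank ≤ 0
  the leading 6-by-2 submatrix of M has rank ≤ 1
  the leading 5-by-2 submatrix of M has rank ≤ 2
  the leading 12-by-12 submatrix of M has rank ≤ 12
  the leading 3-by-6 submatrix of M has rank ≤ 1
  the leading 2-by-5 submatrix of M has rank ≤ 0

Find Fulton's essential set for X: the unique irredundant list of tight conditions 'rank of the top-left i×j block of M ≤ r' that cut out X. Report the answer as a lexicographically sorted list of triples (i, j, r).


Recovering R(i,j) via the rank-extension bound from the 28 conditions:

  row 1: 0  0  0  0  0  0  1  1  1  1  1  1
  row 2: 0  0  0  0  0  0  1  1  1  2  2  2
  row 3: 0  0  1  1  1  1  2  2  2  3  3  3
  row 4: 0  1  2  2  2  2  3  3  3  4  4  4
  row 5: 0  1  2  2  2  3  4  4  4  5  5  5
  row 6: 0  1  2  2  2  3  4  4  4  5  6  6
  row 7: 0  1  2  2  2  3  4  4  5  6  7  7
  row 8: 0  1  2  3  3  4  5  5  6  7  8  8
  row 9: 0  1  2  3  4  5  6  6  7  8  9  9
  row 10: 1  2  3  4  5  6  7  7  8  9  10  10
  row 11: 1  2  3  4  5  6  7  8  9  10  11  11
  row 12: 1  2  3  4  5  6  7  8  9  10  11  12

the unique w with this rank table is (7, 10, 3, 2, 6, 11, 9, 4, 5, 1, 8, 12).

Rothe diagram D(w) (31 cells), 7 SE-corners (essential conditions):

[(2, 6, 0), (2, 9, 1), (3, 2, 0), (6, 9, 4), (7, 5, 2), (7, 8, 4), (9, 1, 0)]


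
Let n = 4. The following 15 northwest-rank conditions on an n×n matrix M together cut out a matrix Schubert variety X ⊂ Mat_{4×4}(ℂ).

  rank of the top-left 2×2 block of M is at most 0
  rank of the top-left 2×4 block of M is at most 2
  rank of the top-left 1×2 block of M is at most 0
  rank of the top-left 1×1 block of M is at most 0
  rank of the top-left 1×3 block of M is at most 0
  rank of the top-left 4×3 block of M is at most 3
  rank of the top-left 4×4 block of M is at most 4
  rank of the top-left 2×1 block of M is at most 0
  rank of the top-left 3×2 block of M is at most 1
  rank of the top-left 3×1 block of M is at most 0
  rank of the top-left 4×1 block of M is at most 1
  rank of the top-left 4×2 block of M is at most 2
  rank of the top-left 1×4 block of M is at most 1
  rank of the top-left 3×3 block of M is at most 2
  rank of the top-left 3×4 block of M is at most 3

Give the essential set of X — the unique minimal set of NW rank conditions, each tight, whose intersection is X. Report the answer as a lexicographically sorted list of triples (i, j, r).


Computing R[i][j] = min implied NW-rank bound (n=4, 15 conditions):

  row 1: 0  0  0  1
  row 2: 0  0  1  2
  row 3: 0  1  2  3
  row 4: 1  2  3  4

so w = (4, 3, 2, 1).

3 SE-corners of the 6-cell Rothe diagram give Ess(w):

[(1, 3, 0), (2, 2, 0), (3, 1, 0)]


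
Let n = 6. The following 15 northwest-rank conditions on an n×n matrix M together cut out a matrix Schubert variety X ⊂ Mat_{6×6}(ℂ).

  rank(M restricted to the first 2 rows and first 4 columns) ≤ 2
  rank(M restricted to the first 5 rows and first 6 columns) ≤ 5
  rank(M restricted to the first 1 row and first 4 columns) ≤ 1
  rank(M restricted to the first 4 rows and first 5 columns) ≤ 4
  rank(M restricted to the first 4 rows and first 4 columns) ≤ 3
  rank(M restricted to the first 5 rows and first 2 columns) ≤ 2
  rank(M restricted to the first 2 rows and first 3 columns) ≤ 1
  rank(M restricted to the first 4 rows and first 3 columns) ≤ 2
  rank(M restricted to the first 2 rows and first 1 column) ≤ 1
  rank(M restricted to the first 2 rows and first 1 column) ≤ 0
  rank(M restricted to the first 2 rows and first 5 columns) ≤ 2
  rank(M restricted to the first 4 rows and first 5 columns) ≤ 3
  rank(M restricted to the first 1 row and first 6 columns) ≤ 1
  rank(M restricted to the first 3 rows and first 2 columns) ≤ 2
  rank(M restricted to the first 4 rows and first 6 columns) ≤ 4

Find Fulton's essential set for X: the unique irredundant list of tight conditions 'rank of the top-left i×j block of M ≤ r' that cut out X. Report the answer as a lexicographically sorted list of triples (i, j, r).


Rank table r_w(6×6) implied by the 15 constraints:

  row 1: 0 1 1 1 1 1
  row 2: 0 1 1 2 2 2
  row 3: 1 2 2 3 3 3
  row 4: 1 2 2 3 3 4
  row 5: 1 2 3 4 4 5
  row 6: 1 2 3 4 5 6

so w = (2, 4, 1, 6, 3, 5).

Rothe diagram D(w) (5 cells), 4 SE-corners (essential conditions):

[(2, 1, 0), (2, 3, 1), (4, 3, 2), (4, 5, 3)]


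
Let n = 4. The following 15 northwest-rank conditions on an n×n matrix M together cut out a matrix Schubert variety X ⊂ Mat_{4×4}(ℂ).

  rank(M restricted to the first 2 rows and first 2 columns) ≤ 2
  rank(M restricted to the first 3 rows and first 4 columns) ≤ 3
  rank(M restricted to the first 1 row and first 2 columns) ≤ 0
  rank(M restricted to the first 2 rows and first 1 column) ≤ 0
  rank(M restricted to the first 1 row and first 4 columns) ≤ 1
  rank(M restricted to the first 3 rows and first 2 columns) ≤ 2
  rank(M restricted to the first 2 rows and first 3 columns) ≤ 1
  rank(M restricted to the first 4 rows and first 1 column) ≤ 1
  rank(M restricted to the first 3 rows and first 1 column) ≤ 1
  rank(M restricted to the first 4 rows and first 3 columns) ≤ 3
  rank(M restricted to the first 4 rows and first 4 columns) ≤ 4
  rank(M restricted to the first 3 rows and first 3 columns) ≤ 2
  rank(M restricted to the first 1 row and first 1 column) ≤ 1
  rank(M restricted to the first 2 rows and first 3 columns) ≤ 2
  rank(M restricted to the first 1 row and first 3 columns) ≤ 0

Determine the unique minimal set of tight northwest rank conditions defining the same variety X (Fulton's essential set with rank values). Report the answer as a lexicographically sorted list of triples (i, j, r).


Recovering R(i,j) via the rank-extension bound from the 15 conditions:

  0  0  0  1
  0  1  1  2
  1  2  2  3
  1  2  3  4

giving w = (4, 2, 1, 3) via Δ²R.

2 SE-corners of the 4-cell Rothe diagram give Ess(w):

[(1, 3, 0), (2, 1, 0)]


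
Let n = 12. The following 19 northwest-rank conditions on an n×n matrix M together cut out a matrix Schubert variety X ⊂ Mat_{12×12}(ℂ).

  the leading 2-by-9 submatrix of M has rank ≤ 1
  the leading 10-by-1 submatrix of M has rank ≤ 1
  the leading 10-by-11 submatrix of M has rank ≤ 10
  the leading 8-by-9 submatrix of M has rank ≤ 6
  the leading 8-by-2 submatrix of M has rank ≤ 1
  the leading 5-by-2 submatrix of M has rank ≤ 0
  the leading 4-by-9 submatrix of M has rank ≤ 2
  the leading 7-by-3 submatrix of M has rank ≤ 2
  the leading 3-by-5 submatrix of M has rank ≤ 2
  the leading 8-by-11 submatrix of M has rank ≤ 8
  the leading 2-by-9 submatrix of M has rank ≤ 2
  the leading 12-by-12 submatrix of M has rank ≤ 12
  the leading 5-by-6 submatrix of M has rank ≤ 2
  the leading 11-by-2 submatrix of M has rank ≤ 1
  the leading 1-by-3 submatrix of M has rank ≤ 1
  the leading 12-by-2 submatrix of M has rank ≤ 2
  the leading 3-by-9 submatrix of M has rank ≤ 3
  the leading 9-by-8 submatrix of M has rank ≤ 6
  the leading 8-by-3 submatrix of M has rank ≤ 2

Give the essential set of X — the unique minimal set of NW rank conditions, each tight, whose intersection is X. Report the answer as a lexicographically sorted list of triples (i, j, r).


Computing R[i][j] = min implied NW-rank bound (n=12, 19 conditions):

  0, 0, 1, 1, 1, 1, 1, 1, 1, 1, 1, 1
  0, 0, 1, 1, 1, 1, 1, 1, 1, 2, 2, 2
  0, 0, 1, 2, 2, 2, 2, 2, 2, 3, 3, 3
  0, 0, 1, 2, 2, 2, 2, 2, 2, 3, 4, 4
  0, 0, 1, 2, 2, 2, 3, 3, 3, 4, 5, 5
  1, 1, 2, 3, 3, 3, 4, 4, 4, 5, 6, 6
  1, 1, 2, 3, 4, 4, 5, 5, 5, 6, 7, 7
  1, 1, 2, 3, 4, 5, 6, 6, 6, 7, 8, 8
  1, 1, 2, 3, 4, 5, 6, 6, 7, 8, 9, 9
  1, 1, 2, 3, 4, 5, 6, 7, 8, 9, 10, 10
  1, 1, 2, 3, 4, 5, 6, 7, 8, 9, 10, 11
  1, 2, 3, 4, 5, 6, 7, 8, 9, 10, 11, 12

second differences of R give the permutation w = (3, 10, 4, 11, 7, 1, 5, 6, 9, 8, 12, 2).

6 SE-corners of the 29-cell Rothe diagram give Ess(w):

[(2, 9, 1), (4, 9, 2), (5, 2, 0), (5, 6, 2), (9, 8, 6), (11, 2, 1)]


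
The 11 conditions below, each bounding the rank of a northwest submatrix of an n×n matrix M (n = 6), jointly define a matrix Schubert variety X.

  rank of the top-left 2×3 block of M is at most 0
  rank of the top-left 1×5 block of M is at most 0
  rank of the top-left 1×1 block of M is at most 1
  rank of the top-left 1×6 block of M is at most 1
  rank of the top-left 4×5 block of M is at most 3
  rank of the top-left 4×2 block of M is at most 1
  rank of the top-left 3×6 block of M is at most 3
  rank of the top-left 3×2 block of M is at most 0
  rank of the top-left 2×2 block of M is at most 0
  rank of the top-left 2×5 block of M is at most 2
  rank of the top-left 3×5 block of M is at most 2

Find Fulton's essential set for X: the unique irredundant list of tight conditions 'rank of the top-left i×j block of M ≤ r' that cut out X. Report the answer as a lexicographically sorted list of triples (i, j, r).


Reconstructing r_w from the 11 given conditions:

  0 0 0 0 0 1
  0 0 0 1 1 2
  0 0 1 2 2 3
  1 1 2 3 3 4
  1 2 3 4 4 5
  1 2 3 4 5 6

second differences of R give the permutation w = (6, 4, 3, 1, 2, 5).

ℓ(w)=10; the 3 essential cells (i,j,r):

[(1, 5, 0), (2, 3, 0), (3, 2, 0)]


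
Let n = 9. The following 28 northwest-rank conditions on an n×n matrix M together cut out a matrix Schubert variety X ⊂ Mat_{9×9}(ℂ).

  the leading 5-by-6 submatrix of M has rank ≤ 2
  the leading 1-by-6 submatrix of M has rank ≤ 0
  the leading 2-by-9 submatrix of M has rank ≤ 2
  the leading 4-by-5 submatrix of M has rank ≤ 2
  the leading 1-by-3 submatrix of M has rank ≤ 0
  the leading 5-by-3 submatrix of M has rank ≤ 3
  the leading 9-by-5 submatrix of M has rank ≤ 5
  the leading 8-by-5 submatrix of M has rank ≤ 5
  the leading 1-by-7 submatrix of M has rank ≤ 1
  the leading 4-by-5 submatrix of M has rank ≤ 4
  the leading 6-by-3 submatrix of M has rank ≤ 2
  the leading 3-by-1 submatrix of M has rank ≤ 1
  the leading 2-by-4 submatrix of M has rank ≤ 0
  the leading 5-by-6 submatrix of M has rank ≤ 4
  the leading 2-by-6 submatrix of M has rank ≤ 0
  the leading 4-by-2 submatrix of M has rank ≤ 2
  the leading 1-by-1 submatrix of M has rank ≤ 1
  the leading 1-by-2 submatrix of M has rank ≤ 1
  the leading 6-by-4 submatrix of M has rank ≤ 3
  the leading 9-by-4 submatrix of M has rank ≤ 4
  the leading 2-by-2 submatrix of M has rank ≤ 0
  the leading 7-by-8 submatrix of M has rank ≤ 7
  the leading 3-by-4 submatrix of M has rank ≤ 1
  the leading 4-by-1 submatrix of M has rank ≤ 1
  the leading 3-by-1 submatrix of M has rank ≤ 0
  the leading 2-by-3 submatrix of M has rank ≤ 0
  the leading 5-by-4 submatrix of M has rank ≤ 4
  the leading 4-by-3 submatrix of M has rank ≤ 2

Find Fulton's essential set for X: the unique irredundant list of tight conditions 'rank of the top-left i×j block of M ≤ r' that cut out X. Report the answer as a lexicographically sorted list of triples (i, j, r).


Propagating the 28 rank bounds to every northwest block:

  R[1]: 0 | 0 | 0 | 0 | 0 | 0 | 1 | 1 | 1
  R[2]: 0 | 0 | 0 | 0 | 0 | 0 | 1 | 2 | 2
  R[3]: 0 | 1 | 1 | 1 | 1 | 1 | 2 | 3 | 3
  R[4]: 1 | 2 | 2 | 2 | 2 | 2 | 3 | 4 | 4
  R[5]: 1 | 2 | 2 | 2 | 2 | 2 | 3 | 4 | 5
  R[6]: 1 | 2 | 2 | 3 | 3 | 3 | 4 | 5 | 6
  R[7]: 1 | 2 | 3 | 4 | 4 | 4 | 5 | 6 | 7
  R[8]: 1 | 2 | 3 | 4 | 5 | 5 | 6 | 7 | 8
  R[9]: 1 | 2 | 3 | 4 | 5 | 6 | 7 | 8 | 9

reading off 1-entries of Δ²R: w = (7, 8, 2, 1, 9, 4, 3, 5, 6).

Rothe diagram D(w) (18 cells), 4 SE-corners (essential conditions):

[(2, 6, 0), (3, 1, 0), (5, 6, 2), (6, 3, 2)]


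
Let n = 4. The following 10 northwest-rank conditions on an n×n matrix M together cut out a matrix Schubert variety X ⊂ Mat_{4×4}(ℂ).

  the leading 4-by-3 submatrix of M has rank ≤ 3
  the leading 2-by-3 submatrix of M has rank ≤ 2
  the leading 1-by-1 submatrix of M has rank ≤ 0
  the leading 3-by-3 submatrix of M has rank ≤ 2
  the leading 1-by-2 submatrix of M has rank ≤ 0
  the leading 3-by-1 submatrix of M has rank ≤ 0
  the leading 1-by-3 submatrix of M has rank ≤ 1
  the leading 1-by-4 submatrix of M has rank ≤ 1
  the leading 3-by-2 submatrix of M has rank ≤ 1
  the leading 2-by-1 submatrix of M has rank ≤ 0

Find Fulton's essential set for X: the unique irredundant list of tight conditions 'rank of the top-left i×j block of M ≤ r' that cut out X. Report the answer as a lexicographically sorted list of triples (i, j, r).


Propagating the 10 rank bounds to every northwest block:

  i=1: 0 | 0 | 1 | 1
  i=2: 0 | 1 | 2 | 2
  i=3: 0 | 1 | 2 | 3
  i=4: 1 | 2 | 3 | 4

so w = (3, 2, 4, 1).

ℓ(w)=4; the 2 essential cells (i,j,r):

[(1, 2, 0), (3, 1, 0)]


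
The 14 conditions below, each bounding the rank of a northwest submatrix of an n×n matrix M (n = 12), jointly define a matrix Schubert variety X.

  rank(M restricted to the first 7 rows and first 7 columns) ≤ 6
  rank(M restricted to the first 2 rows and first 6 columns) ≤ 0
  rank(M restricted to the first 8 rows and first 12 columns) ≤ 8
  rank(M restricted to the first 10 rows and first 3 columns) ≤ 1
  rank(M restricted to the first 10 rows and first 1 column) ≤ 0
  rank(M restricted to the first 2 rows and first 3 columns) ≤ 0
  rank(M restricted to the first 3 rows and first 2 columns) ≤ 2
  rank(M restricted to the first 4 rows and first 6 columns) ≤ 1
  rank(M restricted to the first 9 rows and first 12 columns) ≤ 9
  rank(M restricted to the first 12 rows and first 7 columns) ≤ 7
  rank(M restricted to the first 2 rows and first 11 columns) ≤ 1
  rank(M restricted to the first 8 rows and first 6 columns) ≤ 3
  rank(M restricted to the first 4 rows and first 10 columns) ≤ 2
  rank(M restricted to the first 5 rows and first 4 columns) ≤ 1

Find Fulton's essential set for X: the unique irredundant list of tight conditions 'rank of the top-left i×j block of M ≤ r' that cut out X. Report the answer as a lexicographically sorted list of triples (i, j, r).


Recovering R(i,j) via the rank-extension bound from the 14 conditions:

  row 1: 0 0 0 0 0 0 1 1 1 1 1 1
  row 2: 0 0 0 0 0 0 1 1 1 1 1 2
  row 3: 0 1 1 1 1 1 2 2 2 2 2 3
  row 4: 0 1 1 1 1 1 2 2 2 2 3 4
  row 5: 0 1 1 1 2 2 3 3 3 3 4 5
  row 6: 0 1 1 2 3 3 4 4 4 4 5 6
  row 7: 0 1 1 2 3 3 4 5 5 5 6 7
  row 8: 0 1 1 2 3 3 4 5 6 6 7 8
  row 9: 0 1 1 2 3 4 5 6 7 7 8 9
  row 10: 0 1 1 2 3 4 5 6 7 8 9 10
  row 11: 1 2 2 3 4 5 6 7 8 9 10 11
  row 12: 1 2 3 4 5 6 7 8 9 10 11 12

second differences of R give the permutation w = (7, 12, 2, 11, 5, 4, 8, 9, 6, 10, 1, 3).

Rothe diagram D(w) (40 cells), 8 SE-corners (essential conditions):

[(2, 6, 0), (2, 11, 1), (4, 6, 1), (4, 10, 2), (5, 4, 1), (8, 6, 3), (10, 1, 0), (10, 3, 1)]


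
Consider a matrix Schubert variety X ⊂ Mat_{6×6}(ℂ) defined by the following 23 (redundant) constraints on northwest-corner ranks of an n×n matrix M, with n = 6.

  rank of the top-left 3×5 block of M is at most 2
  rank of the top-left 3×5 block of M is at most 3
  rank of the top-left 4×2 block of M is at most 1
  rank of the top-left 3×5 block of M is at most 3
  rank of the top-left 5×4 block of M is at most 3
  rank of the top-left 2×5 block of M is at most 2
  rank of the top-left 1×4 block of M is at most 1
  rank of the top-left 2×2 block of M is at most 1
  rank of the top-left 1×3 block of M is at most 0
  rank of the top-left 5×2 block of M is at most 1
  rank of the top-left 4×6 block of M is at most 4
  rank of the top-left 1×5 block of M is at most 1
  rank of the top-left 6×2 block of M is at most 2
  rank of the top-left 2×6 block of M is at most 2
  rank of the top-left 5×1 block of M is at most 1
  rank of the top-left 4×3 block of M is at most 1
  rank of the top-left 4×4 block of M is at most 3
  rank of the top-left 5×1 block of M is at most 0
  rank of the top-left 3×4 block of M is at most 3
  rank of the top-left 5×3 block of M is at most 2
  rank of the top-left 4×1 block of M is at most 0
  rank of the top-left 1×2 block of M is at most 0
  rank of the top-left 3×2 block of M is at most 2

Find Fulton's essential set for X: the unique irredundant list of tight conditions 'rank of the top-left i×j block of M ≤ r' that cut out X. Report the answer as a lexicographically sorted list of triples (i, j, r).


The tightest implied rank at each (i,j), from the 23 conditions:

  R[1]: 0, 0, 0, 1, 1, 1
  R[2]: 0, 1, 1, 2, 2, 2
  R[3]: 0, 1, 1, 2, 2, 3
  R[4]: 0, 1, 1, 2, 3, 4
  R[5]: 0, 1, 2, 3, 4, 5
  R[6]: 1, 2, 3, 4, 5, 6

hence w(1..6) = (4, 2, 6, 5, 3, 1).

4 SE-corners of the 10-cell Rothe diagram give Ess(w):

[(1, 3, 0), (3, 5, 2), (4, 3, 1), (5, 1, 0)]


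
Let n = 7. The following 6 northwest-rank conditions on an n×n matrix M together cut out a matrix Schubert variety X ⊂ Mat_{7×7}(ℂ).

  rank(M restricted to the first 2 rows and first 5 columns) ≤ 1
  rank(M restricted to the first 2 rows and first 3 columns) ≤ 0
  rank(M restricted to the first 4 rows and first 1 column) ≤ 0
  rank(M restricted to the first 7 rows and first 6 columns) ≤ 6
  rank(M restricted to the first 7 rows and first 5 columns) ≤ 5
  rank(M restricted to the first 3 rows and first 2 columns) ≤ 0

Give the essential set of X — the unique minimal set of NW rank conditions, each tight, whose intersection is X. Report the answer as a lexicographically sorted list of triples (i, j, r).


The tightest implied rank at each (i,j), from the 6 conditions:

  0  0  0  1  1  1  1
  0  0  0  1  1  2  2
  0  0  1  2  2  3  3
  0  1  2  3  3  4  4
  1  2  3  4  4  5  5
  1  2  3  4  5  6  6
  1  2  3  4  5  6  7

so w = (4, 6, 3, 2, 1, 5, 7).

|D(w)|=10, |Ess(w)|=4:

[(2, 3, 0), (2, 5, 1), (3, 2, 0), (4, 1, 0)]


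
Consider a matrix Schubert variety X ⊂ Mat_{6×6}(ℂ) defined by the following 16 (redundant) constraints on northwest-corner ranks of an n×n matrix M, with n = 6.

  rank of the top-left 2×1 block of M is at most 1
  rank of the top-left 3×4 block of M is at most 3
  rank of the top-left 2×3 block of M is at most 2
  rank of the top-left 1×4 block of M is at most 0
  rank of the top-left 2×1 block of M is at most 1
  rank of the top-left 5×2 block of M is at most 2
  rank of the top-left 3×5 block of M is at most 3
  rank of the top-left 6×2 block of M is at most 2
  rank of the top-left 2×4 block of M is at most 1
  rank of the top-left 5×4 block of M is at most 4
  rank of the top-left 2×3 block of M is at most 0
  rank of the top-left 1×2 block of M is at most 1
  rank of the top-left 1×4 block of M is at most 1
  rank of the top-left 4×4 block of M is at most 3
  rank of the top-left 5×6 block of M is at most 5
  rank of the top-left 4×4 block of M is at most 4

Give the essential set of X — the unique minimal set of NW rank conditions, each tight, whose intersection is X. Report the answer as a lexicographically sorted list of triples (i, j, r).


The tightest implied rank at each (i,j), from the 16 conditions:

  i=1: 0 0 0 0 1 1
  i=2: 0 0 0 1 2 2
  i=3: 1 1 1 2 3 3
  i=4: 1 2 2 3 4 4
  i=5: 1 2 3 4 5 5
  i=6: 1 2 3 4 5 6

giving w = (5, 4, 1, 2, 3, 6) via Δ²R.

ℓ(w)=7; the 2 essential cells (i,j,r):

[(1, 4, 0), (2, 3, 0)]


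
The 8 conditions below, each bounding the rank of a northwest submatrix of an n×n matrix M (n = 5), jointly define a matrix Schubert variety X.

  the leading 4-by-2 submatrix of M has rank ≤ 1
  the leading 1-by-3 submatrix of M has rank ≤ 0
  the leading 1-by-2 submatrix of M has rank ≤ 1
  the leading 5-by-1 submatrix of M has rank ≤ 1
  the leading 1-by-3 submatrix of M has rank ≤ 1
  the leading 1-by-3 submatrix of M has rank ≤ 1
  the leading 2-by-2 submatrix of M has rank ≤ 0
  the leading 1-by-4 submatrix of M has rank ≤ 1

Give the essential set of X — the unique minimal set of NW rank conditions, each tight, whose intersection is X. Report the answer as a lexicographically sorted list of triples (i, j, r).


Propagating the 8 rank bounds to every northwest block:

  0 0 0 1 1
  0 0 1 2 2
  1 1 2 3 3
  1 1 2 3 4
  1 2 3 4 5

second differences of R give the permutation w = (4, 3, 1, 5, 2).

D(w) has 6 cells with 3 SE-corners; essential set:

[(1, 3, 0), (2, 2, 0), (4, 2, 1)]


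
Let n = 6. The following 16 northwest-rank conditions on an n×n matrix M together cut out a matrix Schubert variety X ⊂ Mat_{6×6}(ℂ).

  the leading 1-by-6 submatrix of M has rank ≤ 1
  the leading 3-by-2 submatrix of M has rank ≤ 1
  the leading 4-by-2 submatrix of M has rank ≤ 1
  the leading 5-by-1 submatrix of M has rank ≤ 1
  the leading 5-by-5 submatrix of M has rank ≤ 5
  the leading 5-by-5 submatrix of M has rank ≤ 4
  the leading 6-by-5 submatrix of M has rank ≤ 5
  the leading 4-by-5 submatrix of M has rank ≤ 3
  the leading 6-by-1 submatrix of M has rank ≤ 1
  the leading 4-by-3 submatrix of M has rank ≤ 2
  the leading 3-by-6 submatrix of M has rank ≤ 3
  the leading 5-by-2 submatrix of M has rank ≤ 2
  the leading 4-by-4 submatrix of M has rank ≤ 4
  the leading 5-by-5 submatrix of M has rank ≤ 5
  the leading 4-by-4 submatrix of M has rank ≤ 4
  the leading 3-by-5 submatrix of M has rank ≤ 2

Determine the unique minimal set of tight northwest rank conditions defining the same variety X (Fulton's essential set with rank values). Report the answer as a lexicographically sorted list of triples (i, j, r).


Recovering R(i,j) via the rank-extension bound from the 16 conditions:

  i=1: 1 | 1 | 1 | 1 | 1 | 1
  i=2: 1 | 1 | 2 | 2 | 2 | 2
  i=3: 1 | 1 | 2 | 2 | 2 | 3
  i=4: 1 | 1 | 2 | 3 | 3 | 4
  i=5: 1 | 2 | 3 | 4 | 4 | 5
  i=6: 1 | 2 | 3 | 4 | 5 | 6

so w = (1, 3, 6, 4, 2, 5).

D(w) has 5 cells with 2 SE-corners; essential set:

[(3, 5, 2), (4, 2, 1)]


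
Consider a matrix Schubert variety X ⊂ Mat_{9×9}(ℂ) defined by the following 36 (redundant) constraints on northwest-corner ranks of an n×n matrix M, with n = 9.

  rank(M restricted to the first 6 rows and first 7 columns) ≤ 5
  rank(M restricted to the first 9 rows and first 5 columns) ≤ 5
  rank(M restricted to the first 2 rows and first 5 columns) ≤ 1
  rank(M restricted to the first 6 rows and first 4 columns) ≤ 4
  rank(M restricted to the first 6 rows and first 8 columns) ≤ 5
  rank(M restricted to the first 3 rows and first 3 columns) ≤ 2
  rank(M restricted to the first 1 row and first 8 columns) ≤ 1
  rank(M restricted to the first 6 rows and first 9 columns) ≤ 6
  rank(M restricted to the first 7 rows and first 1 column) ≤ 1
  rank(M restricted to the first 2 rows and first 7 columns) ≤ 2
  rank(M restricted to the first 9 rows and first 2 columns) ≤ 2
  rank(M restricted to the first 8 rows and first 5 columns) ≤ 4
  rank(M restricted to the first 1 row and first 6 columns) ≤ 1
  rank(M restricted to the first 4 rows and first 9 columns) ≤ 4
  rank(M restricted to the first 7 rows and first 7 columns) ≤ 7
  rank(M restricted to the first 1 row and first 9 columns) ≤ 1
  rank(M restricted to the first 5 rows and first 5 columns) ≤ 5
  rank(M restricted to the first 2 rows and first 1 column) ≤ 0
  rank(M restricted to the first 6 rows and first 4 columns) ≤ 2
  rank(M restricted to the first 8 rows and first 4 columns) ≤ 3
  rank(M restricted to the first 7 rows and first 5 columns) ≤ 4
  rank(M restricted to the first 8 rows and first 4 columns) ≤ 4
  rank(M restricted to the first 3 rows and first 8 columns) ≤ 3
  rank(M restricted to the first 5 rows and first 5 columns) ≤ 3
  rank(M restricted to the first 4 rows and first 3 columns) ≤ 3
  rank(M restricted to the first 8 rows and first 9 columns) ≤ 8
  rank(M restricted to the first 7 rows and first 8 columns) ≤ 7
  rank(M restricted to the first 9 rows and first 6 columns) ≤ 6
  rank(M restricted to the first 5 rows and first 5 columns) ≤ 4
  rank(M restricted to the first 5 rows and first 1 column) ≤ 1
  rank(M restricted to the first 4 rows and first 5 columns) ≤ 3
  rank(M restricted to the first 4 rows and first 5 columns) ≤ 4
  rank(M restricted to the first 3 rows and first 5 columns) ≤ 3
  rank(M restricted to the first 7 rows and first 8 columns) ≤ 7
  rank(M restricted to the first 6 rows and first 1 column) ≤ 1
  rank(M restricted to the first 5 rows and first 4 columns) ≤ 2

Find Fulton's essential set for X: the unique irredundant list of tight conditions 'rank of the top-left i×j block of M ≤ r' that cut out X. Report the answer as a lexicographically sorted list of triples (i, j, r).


Computing R[i][j] = min implied NW-rank bound (n=9, 36 conditions):

  0 1 1 1 1 1 1 1 1
  0 1 1 1 1 2 2 2 2
  1 2 2 2 2 3 3 3 3
  1 2 2 2 3 4 4 4 4
  1 2 2 2 3 4 5 5 5
  1 2 2 2 3 4 5 5 6
  1 2 3 3 4 5 6 6 7
  1 2 3 3 4 5 6 7 8
  1 2 3 4 5 6 7 8 9

giving w = (2, 6, 1, 5, 7, 9, 3, 8, 4) via Δ²R.

|D(w)|=13, |Ess(w)|=5:

[(2, 1, 0), (2, 5, 1), (6, 4, 2), (6, 8, 5), (8, 4, 3)]


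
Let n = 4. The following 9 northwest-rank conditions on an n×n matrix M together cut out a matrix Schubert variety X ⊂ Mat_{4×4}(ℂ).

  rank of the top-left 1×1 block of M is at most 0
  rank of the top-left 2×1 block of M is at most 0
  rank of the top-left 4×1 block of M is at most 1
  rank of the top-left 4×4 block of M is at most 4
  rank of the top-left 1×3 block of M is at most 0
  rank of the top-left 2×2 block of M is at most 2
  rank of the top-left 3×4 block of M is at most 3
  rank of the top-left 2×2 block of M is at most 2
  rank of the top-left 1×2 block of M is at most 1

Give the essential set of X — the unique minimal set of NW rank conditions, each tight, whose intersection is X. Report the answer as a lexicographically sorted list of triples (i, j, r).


Recovering R(i,j) via the rank-extension bound from the 9 conditions:

  i=1: 0 | 0 | 0 | 1
  i=2: 0 | 1 | 1 | 2
  i=3: 1 | 2 | 2 | 3
  i=4: 1 | 2 | 3 | 4

second differences of R give the permutation w = (4, 2, 1, 3).

Fulton essential set (2 of the 4 Rothe cells):

[(1, 3, 0), (2, 1, 0)]


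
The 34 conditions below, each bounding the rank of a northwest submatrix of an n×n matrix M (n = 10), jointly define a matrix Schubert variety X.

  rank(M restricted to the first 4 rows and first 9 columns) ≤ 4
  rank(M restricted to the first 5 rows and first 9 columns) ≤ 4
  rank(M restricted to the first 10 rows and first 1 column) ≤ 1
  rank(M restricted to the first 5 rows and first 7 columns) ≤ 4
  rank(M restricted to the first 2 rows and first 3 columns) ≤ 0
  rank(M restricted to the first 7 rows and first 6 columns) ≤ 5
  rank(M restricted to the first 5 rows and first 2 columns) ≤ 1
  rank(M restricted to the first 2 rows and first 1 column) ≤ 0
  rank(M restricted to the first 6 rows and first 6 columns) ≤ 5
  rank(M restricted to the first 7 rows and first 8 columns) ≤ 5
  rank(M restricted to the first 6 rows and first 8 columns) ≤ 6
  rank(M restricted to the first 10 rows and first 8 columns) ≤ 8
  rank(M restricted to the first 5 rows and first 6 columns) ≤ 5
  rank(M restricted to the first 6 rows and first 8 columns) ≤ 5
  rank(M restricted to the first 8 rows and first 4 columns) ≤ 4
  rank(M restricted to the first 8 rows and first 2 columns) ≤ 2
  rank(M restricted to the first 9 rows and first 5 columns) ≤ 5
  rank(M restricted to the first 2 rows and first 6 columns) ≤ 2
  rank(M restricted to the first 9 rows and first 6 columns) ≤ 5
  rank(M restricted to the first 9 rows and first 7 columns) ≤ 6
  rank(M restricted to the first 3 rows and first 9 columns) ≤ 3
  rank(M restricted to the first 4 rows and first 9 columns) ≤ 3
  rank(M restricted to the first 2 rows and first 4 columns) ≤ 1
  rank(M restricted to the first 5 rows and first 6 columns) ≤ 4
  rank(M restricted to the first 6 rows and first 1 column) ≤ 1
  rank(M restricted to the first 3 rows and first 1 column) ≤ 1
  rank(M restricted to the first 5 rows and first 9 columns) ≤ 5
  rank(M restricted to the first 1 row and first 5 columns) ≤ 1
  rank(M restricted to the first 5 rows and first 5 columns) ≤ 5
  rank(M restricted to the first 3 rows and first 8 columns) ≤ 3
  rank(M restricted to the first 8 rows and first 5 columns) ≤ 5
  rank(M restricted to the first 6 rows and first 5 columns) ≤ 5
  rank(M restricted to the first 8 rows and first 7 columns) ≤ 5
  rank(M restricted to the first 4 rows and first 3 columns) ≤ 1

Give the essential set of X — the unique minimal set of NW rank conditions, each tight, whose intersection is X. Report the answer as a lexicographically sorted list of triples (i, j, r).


Recovering R(i,j) via the rank-extension bound from the 34 conditions:

  R[1]: 0, 0, 0, 1, 1, 1, 1, 1, 1, 1
  R[2]: 0, 0, 0, 1, 2, 2, 2, 2, 2, 2
  R[3]: 1, 1, 1, 2, 3, 3, 3, 3, 3, 3
  R[4]: 1, 1, 1, 2, 3, 3, 3, 3, 3, 4
  R[5]: 1, 1, 2, 3, 4, 4, 4, 4, 4, 5
  R[6]: 1, 2, 3, 4, 5, 5, 5, 5, 5, 6
  R[7]: 1, 2, 3, 4, 5, 5, 5, 5, 6, 7
  R[8]: 1, 2, 3, 4, 5, 5, 5, 6, 7, 8
  R[9]: 1, 2, 3, 4, 5, 5, 6, 7, 8, 9
  R[10]: 1, 2, 3, 4, 5, 6, 7, 8, 9, 10

reading off 1-entries of Δ²R: w = (4, 5, 1, 10, 3, 2, 9, 8, 7, 6).

Fulton essential set (7 of the 19 Rothe cells):

[(2, 3, 0), (4, 3, 1), (4, 9, 3), (5, 2, 1), (7, 8, 5), (8, 7, 5), (9, 6, 5)]


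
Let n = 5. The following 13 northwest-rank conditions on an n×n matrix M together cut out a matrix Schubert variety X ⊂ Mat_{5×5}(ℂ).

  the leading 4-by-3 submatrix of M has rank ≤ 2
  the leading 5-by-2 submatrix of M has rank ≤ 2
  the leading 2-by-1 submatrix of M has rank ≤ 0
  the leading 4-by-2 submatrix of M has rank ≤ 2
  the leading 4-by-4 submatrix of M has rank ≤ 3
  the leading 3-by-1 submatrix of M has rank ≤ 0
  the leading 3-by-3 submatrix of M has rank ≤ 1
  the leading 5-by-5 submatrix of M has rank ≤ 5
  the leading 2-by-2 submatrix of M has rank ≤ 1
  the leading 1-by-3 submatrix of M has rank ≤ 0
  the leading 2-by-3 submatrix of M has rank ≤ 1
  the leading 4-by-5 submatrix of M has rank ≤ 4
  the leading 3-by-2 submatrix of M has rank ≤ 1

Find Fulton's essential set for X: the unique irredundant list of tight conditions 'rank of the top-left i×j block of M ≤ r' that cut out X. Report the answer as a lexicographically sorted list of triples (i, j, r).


Propagating the 13 rank bounds to every northwest block:

  row 1: 0  0  0  1  1
  row 2: 0  1  1  2  2
  row 3: 0  1  1  2  3
  row 4: 1  2  2  3  4
  row 5: 1  2  3  4  5

giving w = (4, 2, 5, 1, 3) via Δ²R.

Fulton essential set (3 of the 6 Rothe cells):

[(1, 3, 0), (3, 1, 0), (3, 3, 1)]


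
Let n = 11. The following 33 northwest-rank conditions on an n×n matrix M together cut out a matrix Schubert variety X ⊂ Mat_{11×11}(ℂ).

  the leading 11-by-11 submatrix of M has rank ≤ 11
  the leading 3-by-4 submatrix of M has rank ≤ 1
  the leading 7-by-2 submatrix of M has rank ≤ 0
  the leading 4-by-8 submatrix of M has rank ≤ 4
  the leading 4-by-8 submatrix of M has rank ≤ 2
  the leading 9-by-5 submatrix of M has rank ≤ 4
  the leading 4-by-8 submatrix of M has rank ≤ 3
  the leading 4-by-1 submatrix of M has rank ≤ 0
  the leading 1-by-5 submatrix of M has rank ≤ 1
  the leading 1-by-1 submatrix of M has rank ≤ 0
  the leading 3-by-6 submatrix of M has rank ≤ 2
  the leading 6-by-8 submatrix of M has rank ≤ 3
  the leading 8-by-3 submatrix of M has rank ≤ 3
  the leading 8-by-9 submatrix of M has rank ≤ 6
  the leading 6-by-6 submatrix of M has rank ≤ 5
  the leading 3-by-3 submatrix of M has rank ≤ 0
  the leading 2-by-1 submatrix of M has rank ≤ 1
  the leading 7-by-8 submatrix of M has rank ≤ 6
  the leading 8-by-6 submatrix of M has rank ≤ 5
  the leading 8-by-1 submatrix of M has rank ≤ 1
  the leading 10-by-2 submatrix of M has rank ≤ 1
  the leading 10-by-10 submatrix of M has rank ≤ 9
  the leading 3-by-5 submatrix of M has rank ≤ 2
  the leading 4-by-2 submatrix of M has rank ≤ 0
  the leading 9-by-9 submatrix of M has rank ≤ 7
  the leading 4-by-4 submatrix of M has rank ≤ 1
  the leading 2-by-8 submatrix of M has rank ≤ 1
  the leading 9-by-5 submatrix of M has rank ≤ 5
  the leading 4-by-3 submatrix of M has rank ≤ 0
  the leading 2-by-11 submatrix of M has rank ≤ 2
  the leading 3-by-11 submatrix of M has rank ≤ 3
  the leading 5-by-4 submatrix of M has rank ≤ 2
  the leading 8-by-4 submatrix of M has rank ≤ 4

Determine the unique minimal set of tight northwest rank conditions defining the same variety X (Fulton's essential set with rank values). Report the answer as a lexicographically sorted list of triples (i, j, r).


Reconstructing r_w from the 33 given conditions:

  R[1]: 0 0 0 1 1 1 1 1 1 1 1
  R[2]: 0 0 0 1 1 1 1 1 2 2 2
  R[3]: 0 0 0 1 2 2 2 2 3 3 3
  R[4]: 0 0 0 1 2 2 2 2 3 4 4
  R[5]: 0 0 1 2 3 3 3 3 4 5 5
  R[6]: 0 0 1 2 3 3 3 3 4 5 6
  R[7]: 0 0 1 2 3 4 4 4 5 6 7
  R[8]: 1 1 2 3 4 5 5 5 6 7 8
  R[9]: 1 1 2 3 4 5 6 6 7 8 9
  R[10]: 1 1 2 3 4 5 6 7 8 9 10
  R[11]: 1 2 3 4 5 6 7 8 9 10 11

giving w = (4, 9, 5, 10, 3, 11, 6, 1, 7, 8, 2) via Δ²R.

D(w) has 30 cells with 6 SE-corners; essential set:

[(2, 8, 1), (4, 3, 0), (4, 8, 2), (6, 8, 3), (7, 2, 0), (10, 2, 1)]
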